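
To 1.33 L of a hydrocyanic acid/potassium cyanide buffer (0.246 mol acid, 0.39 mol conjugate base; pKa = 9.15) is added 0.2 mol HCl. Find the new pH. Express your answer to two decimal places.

pH = 8.78

Added H+ converts CN- to HCN: HCN → 0.446 mol, CN- → 0.19 mol.
Henderson–Hasselbalch with mole ratio 0.19/0.446: pH = 9.15 + (-0.371)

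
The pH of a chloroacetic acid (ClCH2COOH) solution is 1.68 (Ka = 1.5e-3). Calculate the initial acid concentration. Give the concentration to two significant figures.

C₀ = 3.1 × 10^-1 M

[H+] = 10^(-1.68) = 2.09 × 10^-2 M = x
Ka = x²/(C₀ − x) ⇒ C₀ = x + x²/Ka
C₀ = 2.09 × 10^-2 + (2.09 × 10^-2)²/(1.5 × 10^-3) = 3.12 × 10^-1 M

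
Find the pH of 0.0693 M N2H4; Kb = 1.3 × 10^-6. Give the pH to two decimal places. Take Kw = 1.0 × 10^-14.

N2H4 + H2O ⇌ N2H5+ + OH-
Kb = [OH-]²/(0.0693 − [OH-]) = 1.3 × 10^-6
Assume [OH-] ≪ 0.0693: [OH-] ≈ √(1.3 × 10^-6 × 0.0693) = 3.00 × 10^-4 M
Check: 0.43% ionized — well under 5%, approximation valid.
pOH = 3.52, so pH = 14.00 − pOH = 10.48

pH = 10.48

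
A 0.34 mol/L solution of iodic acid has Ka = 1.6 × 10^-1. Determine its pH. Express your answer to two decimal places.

pH = 0.78

HIO3 ⇌ IO3- + H+
Let x = [H+] at equilibrium. Ka = x²/(0.34 − x).
The 5% rule fails; solving x² + Ka·x − Ka·C₀ = 0 exactly:
x = [−0.16 + √(0.16² + 0.218)]/2 = 1.67 × 10^-1 M
pH = −log[H+] = −log(1.67 × 10^-1) = 0.78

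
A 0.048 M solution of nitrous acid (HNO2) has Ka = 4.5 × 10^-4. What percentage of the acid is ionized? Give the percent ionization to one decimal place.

9.2%

HNO2 ⇌ NO2- + H+; let x = [H+] at equilibrium.
Solve x² + 0.00045x − 2.16e-05 = 0 → x = 4.43 × 10^-3 M
% ionization = x/C₀ × 100% = 4.43 × 10^-3/0.048 × 100% = 9.2%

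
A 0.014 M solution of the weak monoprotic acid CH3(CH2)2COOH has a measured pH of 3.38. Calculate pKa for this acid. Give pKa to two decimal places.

[H+] = 10^(-3.38) = 4.17 × 10^-4 M
At equilibrium [HA] = 0.014 − 4.17 × 10^-4 = 1.36 × 10^-2 M
Ka = [H+][A-]/[HA] = (4.17 × 10^-4)² / 1.36 × 10^-2 = 1.28 × 10^-5
pKa = -log(1.28 × 10^-5) = 4.89

pKa = 4.89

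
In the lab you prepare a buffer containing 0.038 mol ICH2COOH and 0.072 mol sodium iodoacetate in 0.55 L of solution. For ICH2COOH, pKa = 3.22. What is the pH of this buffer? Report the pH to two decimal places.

Henderson–Hasselbalch: pH = pKa + log([ICH2COO-]/[ICH2COOH]) = 3.22 + log(0.072/0.038)
pH = 3.22 + (+0.278) = 3.50

pH = 3.50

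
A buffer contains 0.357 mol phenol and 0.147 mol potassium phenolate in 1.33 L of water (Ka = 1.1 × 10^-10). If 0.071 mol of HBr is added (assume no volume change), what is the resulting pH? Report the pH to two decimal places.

pH = 9.21

Added H+ converts C6H5O- to C6H5OH: C6H5OH → 0.428 mol, C6H5O- → 0.076 mol.
pKa = −log(1.1 × 10^-10) = 9.959
Henderson–Hasselbalch with mole ratio 0.076/0.428: pH = 9.959 + (-0.751)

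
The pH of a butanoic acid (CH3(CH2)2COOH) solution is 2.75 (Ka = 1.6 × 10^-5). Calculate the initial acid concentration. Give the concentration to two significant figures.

[H+] = 10^(-2.75) = 1.78 × 10^-3 M = x
Ka = x²/(C₀ − x) ⇒ C₀ = x + x²/Ka
C₀ = 1.78 × 10^-3 + (1.78 × 10^-3)²/(1.6 × 10^-5) = 2.00 × 10^-1 M

C₀ = 2.0 × 10^-1 M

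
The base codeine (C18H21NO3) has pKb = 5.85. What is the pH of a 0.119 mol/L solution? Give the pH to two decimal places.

pH = 10.61

C18H21NO3 + H2O ⇌ C18H22NO3+ + OH-
Kb = 10^(−5.85) = 1.41 × 10^-6
Let x = [OH-] at equilibrium. Kb = x²/(0.119 − x).
Since Kb ≪ C₀, x ≈ √(Kb·C₀) = 4.10 × 10^-4 M.
(x/C₀ = 0.34% < 5%, so the approximation holds.)
pOH = 3.39, so pH = 14.00 − pOH = 10.61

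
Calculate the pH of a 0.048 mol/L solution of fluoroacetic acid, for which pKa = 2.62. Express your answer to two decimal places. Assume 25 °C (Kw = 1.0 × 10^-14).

pH = 2.02

FCH2COOH ⇌ FCH2COO- + H+
Ka = 10^(−2.62) = 2.40 × 10^-3
From the ICE table, Ka = [H+]²/(0.048 − [H+]) = 2.40 × 10^-3.
[H+] is not negligible relative to C₀; solve [H+]² + 0.0024·[H+] − 0.000115 = 0.
[H+] = (−Ka + √(Ka² + 4·Ka·C₀))/2 = 9.60 × 10^-3 M
pH = −log[H+] = −log(9.60 × 10^-3) = 2.02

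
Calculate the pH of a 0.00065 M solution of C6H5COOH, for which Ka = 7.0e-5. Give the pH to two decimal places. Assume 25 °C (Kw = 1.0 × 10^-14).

C6H5COOH ⇌ C6H5COO- + H+
Ka = [H+]²/(0.00065 − [H+]) = 7.0 × 10^-5
Here C₀/Ka ≈ 9.29, so the small-[H+] approximation fails. Use the quadratic:
[H+] = (−Ka + √(Ka² + 4·Ka·C₀))/2 = 1.81 × 10^-4 M
pH = −log[H+] = −log(1.81 × 10^-4) = 3.74

pH = 3.74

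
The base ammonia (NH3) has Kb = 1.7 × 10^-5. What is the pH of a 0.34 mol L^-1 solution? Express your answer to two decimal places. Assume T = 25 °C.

pH = 11.38

NH3 + H2O ⇌ NH4+ + OH-
Kb = x²/(0.34 − x) = 1.7 × 10^-5
Assume x ≪ 0.34: x ≈ √(1.7 × 10^-5 × 0.34) = 2.40 × 10^-3 M
Check: 0.71% ionized — well under 5%, approximation valid.
pOH = 2.62, so pH = 14.00 − pOH = 11.38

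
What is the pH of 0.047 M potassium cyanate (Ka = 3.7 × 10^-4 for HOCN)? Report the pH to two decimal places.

pH = 8.05

OCN- is the conjugate base of the weak acid HOCN.
Kb = Kw/Ka = 1.0×10^-14 / 3.7 × 10^-4 = 2.70 × 10^-11
Kb = [OH-]²/(0.047 − [OH-]) = 2.70 × 10^-11
Since Kb ≪ C₀, [OH-] ≈ √(Kb·C₀) = 1.13 × 10^-6 M.
pOH = −log(1.13 × 10^-6) = 5.95; pH = 14.00 − 5.95 = 8.05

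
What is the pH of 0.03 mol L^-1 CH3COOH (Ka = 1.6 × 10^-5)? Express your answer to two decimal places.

pH = 3.16

CH3COOH ⇌ CH3COO- + H+
Let x = [H+] at equilibrium. Ka = x²/(0.03 − x).
Assume x ≪ 0.03: x ≈ √(1.6 × 10^-5 × 0.03) = 6.93 × 10^-4 M
pH = −log(6.93 × 10^-4) = 3.16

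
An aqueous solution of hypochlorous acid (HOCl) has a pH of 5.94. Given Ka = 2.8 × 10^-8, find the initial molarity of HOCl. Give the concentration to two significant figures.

[H+] = 10^(-5.94) = 1.15 × 10^-6 M = x
Ka = x²/(C₀ − x) ⇒ C₀ = x + x²/Ka
C₀ = 1.15 × 10^-6 + (1.15 × 10^-6)²/(2.8 × 10^-8) = 4.84 × 10^-5 M

C₀ = 4.8 × 10^-5 M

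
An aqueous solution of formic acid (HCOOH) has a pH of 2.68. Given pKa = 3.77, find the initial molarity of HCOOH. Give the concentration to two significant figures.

[H+] = 10^(-2.68) = 2.09 × 10^-3 M = x
Ka = 10^(−3.77) = 1.70 × 10^-4
Ka = x²/(C₀ − x) ⇒ C₀ = x + x²/Ka
C₀ = 2.09 × 10^-3 + (2.09 × 10^-3)²/(1.70 × 10^-4) = 2.78 × 10^-2 M

C₀ = 2.8 × 10^-2 M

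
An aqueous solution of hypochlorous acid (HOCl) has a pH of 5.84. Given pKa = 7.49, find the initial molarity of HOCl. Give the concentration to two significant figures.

C₀ = 6.6 × 10^-5 M

[H+] = 10^(-5.84) = 1.45 × 10^-6 M = x
Ka = 10^(−7.49) = 3.24 × 10^-8
Ka = x²/(C₀ − x) ⇒ C₀ = x + x²/Ka
C₀ = 1.45 × 10^-6 + (1.45 × 10^-6)²/(3.24 × 10^-8) = 6.63 × 10^-5 M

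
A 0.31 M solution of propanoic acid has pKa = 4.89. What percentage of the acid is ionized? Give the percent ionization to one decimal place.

0.6%

CH3CH2COOH ⇌ CH3CH2COO- + H+; let x = [H+] at equilibrium.
Ka = 10^(−4.89) = 1.29 × 10^-5
x ≈ √(Ka·C₀) = √(1.29 × 10^-5 × 0.31) = 2.00 × 10^-3 M
% ionization = x/C₀ × 100% = 2.00 × 10^-3/0.31 × 100% = 0.6%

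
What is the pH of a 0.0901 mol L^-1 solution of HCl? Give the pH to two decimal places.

HCl is a strong acid and dissociates completely, so [H+] = 0.0901 M.
pH = -log(0.0901) = 1.05

pH = 1.05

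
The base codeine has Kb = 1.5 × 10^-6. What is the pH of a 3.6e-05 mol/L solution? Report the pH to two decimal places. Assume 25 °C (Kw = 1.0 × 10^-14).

C18H21NO3 + H2O ⇌ C18H22NO3+ + OH-
Let x = [OH-] at equilibrium. Kb = x²/(3.6e-05 − x).
The 5% rule fails; solving x² + Kb·x − Kb·C₀ = 0 exactly:
x = (−Kb + √(Kb² + 4·Kb·C₀))/2 = 6.64 × 10^-6 M
pOH = 5.18, so pH = 14.00 − pOH = 8.82

pH = 8.82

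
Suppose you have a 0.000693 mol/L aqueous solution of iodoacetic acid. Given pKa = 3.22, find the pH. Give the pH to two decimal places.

pH = 3.39

ICH2COOH ⇌ ICH2COO- + H+
Ka = 10^(−3.22) = 6.03 × 10^-4
Ka = x²/(0.000693 − x) = 6.03 × 10^-4
Here C₀/Ka ≈ 1.15, so the small-x approximation fails. Use the quadratic:
x = [−0.000603 + √(0.000603² + 1.67e-06)]/2 = 4.12 × 10^-4 M
pH = −log[H+] = −log(4.12 × 10^-4) = 3.39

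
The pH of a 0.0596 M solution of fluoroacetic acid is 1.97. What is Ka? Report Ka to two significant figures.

[H+] = 10^(-1.97) = 1.07 × 10^-2 M
At equilibrium [HA] = 0.0596 − 1.07 × 10^-2 = 4.89 × 10^-2 M
Ka = [H+][A-]/[HA] = (1.07 × 10^-2)² / 4.89 × 10^-2 = 2.3 × 10^-3

Ka = 2.3 × 10^-3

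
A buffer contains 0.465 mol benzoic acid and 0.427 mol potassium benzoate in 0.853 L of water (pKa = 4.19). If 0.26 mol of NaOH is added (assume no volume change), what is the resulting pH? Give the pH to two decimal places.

After neutralization: n(C6H5COOH) = 0.205 mol, n(C6H5COO-) = 0.687 mol.
pH = pKa + log([A⁻]/[HA]) = 4.19 + log(0.687/0.205) = 4.19 +0.525

pH = 4.72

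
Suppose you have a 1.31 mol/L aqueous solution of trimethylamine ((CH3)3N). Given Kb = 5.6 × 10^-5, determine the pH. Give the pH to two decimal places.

pH = 11.93

(CH3)3N + H2O ⇌ (CH3)3NH+ + OH-
From the ICE table, Kb = [OH-]²/(1.31 − [OH-]) = 5.6 × 10^-5.
Neglecting [OH-] in the denominator: [OH-] = √(5.6 × 10^-5 × 1.31) = 8.57 × 10^-3 M
pOH = −log(8.57 × 10^-3) = 2.07; pH = 14.00 − 2.07 = 11.93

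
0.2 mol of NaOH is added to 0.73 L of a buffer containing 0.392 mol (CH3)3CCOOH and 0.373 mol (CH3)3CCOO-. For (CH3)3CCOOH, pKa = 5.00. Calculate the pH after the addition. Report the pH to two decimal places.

pH = 5.47

OH- converts (CH3)3CCOOH to (CH3)3CCOO-: (CH3)3CCOOH → 0.192 mol, (CH3)3CCOO- → 0.573 mol.
pH = pKa + log([A⁻]/[HA]) = 5.00 + log(0.573/0.192) = 5.00 +0.475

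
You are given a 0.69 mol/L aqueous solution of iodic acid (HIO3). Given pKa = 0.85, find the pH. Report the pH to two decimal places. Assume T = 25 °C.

pH = 0.60

HIO3 ⇌ IO3- + H+
Ka = 10^(−0.85) = 1.41 × 10^-1
From the ICE table, Ka = x²/(0.69 − x) = 1.41 × 10^-1.
x is not negligible relative to C₀; solve x² + 0.141·x − 0.0973 = 0.
x = [−0.141 + √(0.141² + 0.389)]/2 = 2.49 × 10^-1 M
pH = −log[H+] = −log(2.49 × 10^-1) = 0.60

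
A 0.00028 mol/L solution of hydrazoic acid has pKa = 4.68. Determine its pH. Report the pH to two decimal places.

pH = 4.18

HN3 ⇌ N3- + H+
Ka = 10^(−4.68) = 2.09 × 10^-5
From the ICE table, Ka = x²/(0.00028 − x) = 2.09 × 10^-5.
The 5% rule fails; solving x² + Ka·x − Ka·C₀ = 0 exactly:
x = [−2.09e-05 + √(2.09e-05² + 2.34e-08)]/2 = 6.68 × 10^-5 M
pH = −log(6.68 × 10^-5) = 4.18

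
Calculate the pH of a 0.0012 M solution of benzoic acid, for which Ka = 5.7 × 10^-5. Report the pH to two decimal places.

pH = 3.63

C6H5COOH ⇌ C6H5COO- + H+
From the ICE table, Ka = [H+]²/(0.0012 − [H+]) = 5.7 × 10^-5.
[H+] is not negligible relative to C₀; solve [H+]² + 5.7e-05·[H+] − 6.84e-08 = 0.
[H+] = (−Ka + √(Ka² + 4·Ka·C₀))/2 = 2.35 × 10^-4 M
pH = −log[H+] = −log(2.35 × 10^-4) = 3.63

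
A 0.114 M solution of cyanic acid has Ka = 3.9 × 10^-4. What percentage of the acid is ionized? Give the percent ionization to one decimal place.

5.7%

HOCN ⇌ OCN- + H+; let x = [H+] at equilibrium.
Ka = x²/(C₀ − x); solving the quadratic gives x = 6.48 × 10^-3 M.
% ionization = x/C₀ × 100% = 6.48 × 10^-3/0.114 × 100% = 5.7%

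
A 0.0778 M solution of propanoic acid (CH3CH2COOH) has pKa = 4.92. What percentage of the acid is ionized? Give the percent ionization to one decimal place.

1.2%

CH3CH2COOH ⇌ CH3CH2COO- + H+; let x = [H+] at equilibrium.
Ka = 10^(−4.92) = 1.20 × 10^-5
x ≈ √(Ka·C₀) = √(1.20 × 10^-5 × 0.0778) = 9.66 × 10^-4 M
% ionization = x/C₀ × 100% = 9.66 × 10^-4/0.0778 × 100% = 1.2%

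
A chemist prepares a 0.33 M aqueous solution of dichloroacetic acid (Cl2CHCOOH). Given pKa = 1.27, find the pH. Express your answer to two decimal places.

pH = 0.96

Cl2CHCOOH ⇌ Cl2CHCOO- + H+
Ka = 10^(−1.27) = 5.37 × 10^-2
Ka = [H+]²/(0.33 − [H+]) = 5.37 × 10^-2
Here C₀/Ka ≈ 6.15, so the small-[H+] approximation fails. Use the quadratic:
[H+] = [−0.0537 + √(0.0537² + 0.0709)]/2 = 1.09 × 10^-1 M
pH = −log[H+] = −log(1.09 × 10^-1) = 0.96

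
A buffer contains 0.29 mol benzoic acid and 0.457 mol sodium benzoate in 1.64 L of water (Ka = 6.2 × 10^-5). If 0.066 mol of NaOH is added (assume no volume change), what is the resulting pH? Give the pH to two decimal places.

pH = 4.58

After neutralization: n(C6H5COOH) = 0.224 mol, n(C6H5COO-) = 0.523 mol.
pKa = −log(6.2 × 10^-5) = 4.208
pH = pKa + log(n_C6H5COO-/n_C6H5COOH) = 4.208 + log(0.523/0.224) = 4.208 + (+0.368)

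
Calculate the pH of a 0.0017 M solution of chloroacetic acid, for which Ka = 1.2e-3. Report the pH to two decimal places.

ClCH2COOH ⇌ ClCH2COO- + H+
Let x = [H+] at equilibrium. Ka = x²/(0.0017 − x).
Here C₀/Ka ≈ 1.42, so the small-x approximation fails. Use the quadratic:
x = [−0.0012 + √(0.0012² + 8.16e-06)]/2 = 9.49 × 10^-4 M
pH = −log(9.49 × 10^-4) = 3.02

pH = 3.02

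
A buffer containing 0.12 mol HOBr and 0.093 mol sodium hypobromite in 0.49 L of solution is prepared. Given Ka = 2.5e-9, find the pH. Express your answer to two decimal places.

pH = 8.49

pKa = −log(2.5 × 10^-9) = 8.602
Henderson–Hasselbalch: pH = pKa + log([OBr-]/[HOBr]) = 8.602 + log(0.093/0.12)
pH = 8.602 + (-0.111) = 8.49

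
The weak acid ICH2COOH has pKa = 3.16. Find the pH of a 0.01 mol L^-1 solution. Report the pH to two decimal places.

ICH2COOH ⇌ ICH2COO- + H+
Ka = 10^(−3.16) = 6.92 × 10^-4
Ka = x²/(0.01 − x) = 6.92 × 10^-4
Here C₀/Ka ≈ 14.5, so the small-x approximation fails. Use the quadratic:
x = (−Ka + √(Ka² + 4·Ka·C₀))/2 = 2.31 × 10^-3 M
pH = −log(2.31 × 10^-3) = 2.64

pH = 2.64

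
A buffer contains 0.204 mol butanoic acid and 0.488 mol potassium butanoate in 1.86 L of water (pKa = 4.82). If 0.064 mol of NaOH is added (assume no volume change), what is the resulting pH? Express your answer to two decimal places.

After neutralization: n(CH3(CH2)2COOH) = 0.14 mol, n(CH3(CH2)2COO-) = 0.552 mol.
pH = pKa + log([A⁻]/[HA]) = 4.82 + log(0.552/0.14) = 4.82 +0.596

pH = 5.42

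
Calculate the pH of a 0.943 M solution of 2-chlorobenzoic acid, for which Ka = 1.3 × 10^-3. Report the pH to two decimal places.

pH = 1.46

ClC6H4COOH ⇌ ClC6H4COO- + H+
From the ICE table, Ka = [H+]²/(0.943 − [H+]) = 1.3 × 10^-3.
Assume [H+] ≪ 0.943: [H+] ≈ √(1.3 × 10^-3 × 0.943) = 3.50 × 10^-2 M
pH = −log(3.50 × 10^-2) = 1.46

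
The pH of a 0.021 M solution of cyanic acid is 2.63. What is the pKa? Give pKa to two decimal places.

pKa = 3.53

[H+] = 10^(-2.63) = 2.34 × 10^-3 M
At equilibrium [HA] = 0.021 − 2.34 × 10^-3 = 1.87 × 10^-2 M
Ka = [H+][A-]/[HA] = (2.34 × 10^-3)² / 1.87 × 10^-2 = 2.93 × 10^-4
pKa = -log(2.93 × 10^-4) = 3.53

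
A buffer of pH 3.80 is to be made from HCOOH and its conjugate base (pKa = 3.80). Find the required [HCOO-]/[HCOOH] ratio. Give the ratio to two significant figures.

pH = pKa + log(r) ⇒ log(r) = 3.80 − 3.80 = +0.00
r = [HCOO-]/[HCOOH] = 10^(+0.00) = 1

ratio = 1.0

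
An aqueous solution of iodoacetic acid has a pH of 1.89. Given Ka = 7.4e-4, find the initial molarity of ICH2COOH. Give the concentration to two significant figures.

C₀ = 2.4 × 10^-1 M

[H+] = 10^(-1.89) = 1.29 × 10^-2 M = x
Ka = x²/(C₀ − x) ⇒ C₀ = x + x²/Ka
C₀ = 1.29 × 10^-2 + (1.29 × 10^-2)²/(7.4 × 10^-4) = 2.38 × 10^-1 M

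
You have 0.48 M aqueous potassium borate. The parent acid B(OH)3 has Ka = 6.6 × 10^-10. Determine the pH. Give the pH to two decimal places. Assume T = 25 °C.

pH = 11.43

B(OH)4- is the conjugate base of the weak acid B(OH)3.
Kb = Kw/Ka = 1.0×10^-14 / 6.6 × 10^-10 = 1.52 × 10^-5
From the ICE table, Kb = [OH-]²/(0.48 − [OH-]) = 1.52 × 10^-5.
Neglecting [OH-] in the denominator: [OH-] = √(1.52 × 10^-5 × 0.48) = 2.70 × 10^-3 M
pOH = −log(2.70 × 10^-3) = 2.57; pH = 14.00 − 2.57 = 11.43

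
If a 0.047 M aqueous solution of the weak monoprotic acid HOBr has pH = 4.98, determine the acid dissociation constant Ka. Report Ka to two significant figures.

Ka = 2.3 × 10^-9

[H+] = 10^(-4.98) = 1.05 × 10^-5 M
At equilibrium [HA] = 0.047 − 1.05 × 10^-5 = 4.70 × 10^-2 M
Ka = [H+][A-]/[HA] = (1.05 × 10^-5)² / 4.70 × 10^-2 = 2.3 × 10^-9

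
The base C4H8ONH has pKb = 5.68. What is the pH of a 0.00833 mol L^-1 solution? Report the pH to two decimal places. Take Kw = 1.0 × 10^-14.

C4H8ONH + H2O ⇌ C4H8ONH2+ + OH-
Kb = 10^(−5.68) = 2.09 × 10^-6
From the ICE table, Kb = [OH-]²/(0.00833 − [OH-]) = 2.09 × 10^-6.
Neglecting [OH-] in the denominator: [OH-] = √(2.09 × 10^-6 × 0.00833) = 1.32 × 10^-4 M
pOH = 3.88, so pH = 14.00 − pOH = 10.12

pH = 10.12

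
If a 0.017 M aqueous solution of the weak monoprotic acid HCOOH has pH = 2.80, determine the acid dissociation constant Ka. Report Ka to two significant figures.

Ka = 1.6 × 10^-4

[H+] = 10^(-2.80) = 1.58 × 10^-3 M
At equilibrium [HA] = 0.017 − 1.58 × 10^-3 = 1.54 × 10^-2 M
Ka = [H+][A-]/[HA] = (1.58 × 10^-3)² / 1.54 × 10^-2 = 1.6 × 10^-4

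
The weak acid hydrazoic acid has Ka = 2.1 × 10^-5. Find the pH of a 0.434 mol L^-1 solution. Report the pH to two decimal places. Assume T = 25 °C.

HN3 ⇌ N3- + H+
Ka = [H+]²/(0.434 − [H+]) = 2.1 × 10^-5
Since Ka ≪ C₀, [H+] ≈ √(Ka·C₀) = 3.02 × 10^-3 M.
([H+]/C₀ = 0.7% < 5%, so the approximation holds.)
pH = −log[H+] = −log(3.02 × 10^-3) = 2.52

pH = 2.52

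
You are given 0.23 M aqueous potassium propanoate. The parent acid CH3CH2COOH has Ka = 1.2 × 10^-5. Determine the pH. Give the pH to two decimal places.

CH3CH2COO- is the conjugate base of the weak acid CH3CH2COOH.
Kb = Kw/Ka = 1.0×10^-14 / 1.2 × 10^-5 = 8.33 × 10^-10
Kb = [OH-]²/(0.23 − [OH-]) = 8.33 × 10^-10
Assume [OH-] ≪ 0.23: [OH-] ≈ √(8.33 × 10^-10 × 0.23) = 1.38 × 10^-5 M
([OH-]/C₀ = 0.006% < 5%, so the approximation holds.)
pOH = −log(1.38 × 10^-5) = 4.86; pH = 14.00 − 4.86 = 9.14

pH = 9.14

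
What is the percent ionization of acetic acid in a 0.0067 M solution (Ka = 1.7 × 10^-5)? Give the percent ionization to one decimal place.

4.9%

CH3COOH ⇌ CH3COO- + H+; let x = [H+] at equilibrium.
Solve x² + 1.7e-05x − 1.14e-07 = 0 → x = 3.29 × 10^-4 M
Fraction ionized = 3.29 × 10^-4 / 0.0067 = 0.0491 → 4.9%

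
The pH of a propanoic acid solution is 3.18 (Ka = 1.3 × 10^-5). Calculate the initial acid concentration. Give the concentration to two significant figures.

C₀ = 3.4 × 10^-2 M

[H+] = 10^(-3.18) = 6.61 × 10^-4 M = x
Ka = x²/(C₀ − x) ⇒ C₀ = x + x²/Ka
C₀ = 6.61 × 10^-4 + (6.61 × 10^-4)²/(1.3 × 10^-5) = 3.43 × 10^-2 M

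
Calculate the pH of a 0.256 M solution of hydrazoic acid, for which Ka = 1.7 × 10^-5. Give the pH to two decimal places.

HN3 ⇌ N3- + H+
From the ICE table, Ka = [H+]²/(0.256 − [H+]) = 1.7 × 10^-5.
Since Ka ≪ C₀, [H+] ≈ √(Ka·C₀) = 2.09 × 10^-3 M.
([H+]/C₀ = 0.81% < 5%, so the approximation holds.)
pH = −log(2.09 × 10^-3) = 2.68

pH = 2.68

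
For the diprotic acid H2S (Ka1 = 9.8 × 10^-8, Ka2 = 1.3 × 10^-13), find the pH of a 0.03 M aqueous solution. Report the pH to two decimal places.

Ka1 ≫ Ka2, so treat the first dissociation as the only significant source of H+.
Ka1 = x²/(0.03 − x) = 9.8 × 10^-8
x ≈ √(9.8 × 10^-8 × 0.03) = 5.42 × 10^-5 M
pH = −log(5.42 × 10^-5) = 4.27

pH = 4.27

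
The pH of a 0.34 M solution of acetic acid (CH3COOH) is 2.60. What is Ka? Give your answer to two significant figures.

Ka = 1.9 × 10^-5

[H+] = 10^(-2.60) = 2.51 × 10^-3 M
At equilibrium [HA] = 0.34 − 2.51 × 10^-3 = 3.37 × 10^-1 M
Ka = [H+][A-]/[HA] = (2.51 × 10^-3)² / 3.37 × 10^-1 = 1.9 × 10^-5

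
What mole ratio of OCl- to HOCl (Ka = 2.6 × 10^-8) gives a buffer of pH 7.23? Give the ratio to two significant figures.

ratio = 0.44

pKa = -log(2.6 × 10^-8) = 7.585
pH = pKa + log(r) ⇒ log(r) = 7.23 − 7.585 = -0.355
r = [OCl-]/[HOCl] = 10^(-0.355) = 0.442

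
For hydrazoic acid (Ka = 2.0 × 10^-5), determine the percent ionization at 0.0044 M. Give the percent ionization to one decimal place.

6.5%

HN3 ⇌ N3- + H+; let x = [H+] at equilibrium.
Ka = x²/(C₀ − x); solving the quadratic gives x = 2.87 × 10^-4 M.
% ionization = x/C₀ × 100% = 2.87 × 10^-4/0.0044 × 100% = 6.5%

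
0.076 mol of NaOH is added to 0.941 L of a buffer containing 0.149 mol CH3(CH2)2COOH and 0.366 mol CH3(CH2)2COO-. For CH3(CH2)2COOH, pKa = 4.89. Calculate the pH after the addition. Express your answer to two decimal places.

pH = 5.67

After neutralization: n(CH3(CH2)2COOH) = 0.073 mol, n(CH3(CH2)2COO-) = 0.442 mol.
pH = pKa + log([A⁻]/[HA]) = 4.89 + log(0.442/0.073) = 4.89 +0.782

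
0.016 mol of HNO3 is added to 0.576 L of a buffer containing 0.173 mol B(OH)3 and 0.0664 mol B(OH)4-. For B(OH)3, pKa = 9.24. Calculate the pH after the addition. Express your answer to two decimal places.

pH = 8.67

After neutralization: n(B(OH)3) = 0.189 mol, n(B(OH)4-) = 0.0504 mol.
pH = pKa + log(n_B(OH)4-/n_B(OH)3) = 9.24 + log(0.0504/0.189) = 9.24 + (-0.574)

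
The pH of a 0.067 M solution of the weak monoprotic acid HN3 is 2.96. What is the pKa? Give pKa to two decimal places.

pKa = 4.74

[H+] = 10^(-2.96) = 1.10 × 10^-3 M
At equilibrium [HA] = 0.067 − 1.10 × 10^-3 = 6.59 × 10^-2 M
Ka = [H+][A-]/[HA] = (1.10 × 10^-3)² / 6.59 × 10^-2 = 1.84 × 10^-5
pKa = -log(1.84 × 10^-5) = 4.74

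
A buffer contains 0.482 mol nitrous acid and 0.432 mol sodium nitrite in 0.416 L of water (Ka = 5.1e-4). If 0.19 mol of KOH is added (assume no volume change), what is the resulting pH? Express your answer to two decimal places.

pH = 3.62

OH- converts HNO2 to NO2-: HNO2 → 0.292 mol, NO2- → 0.622 mol.
pKa = −log(5.1 × 10^-4) = 3.292
Henderson–Hasselbalch with mole ratio 0.622/0.292: pH = 3.292 + (+0.328)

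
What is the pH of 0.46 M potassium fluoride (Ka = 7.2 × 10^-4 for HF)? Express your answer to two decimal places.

F- is the conjugate base of the weak acid HF.
Kb = Kw/Ka = 1.0×10^-14 / 7.2 × 10^-4 = 1.39 × 10^-11
Let x = [OH-] at equilibrium. Kb = x²/(0.46 − x).
Assume x ≪ 0.46: x ≈ √(1.39 × 10^-11 × 0.46) = 2.53 × 10^-6 M
Check: 0.00055% ionized — well under 5%, approximation valid.
pOH = 5.60, so pH = 14.00 − pOH = 8.40

pH = 8.40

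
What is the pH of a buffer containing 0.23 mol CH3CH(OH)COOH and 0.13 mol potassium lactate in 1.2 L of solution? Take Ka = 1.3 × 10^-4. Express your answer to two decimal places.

pKa = −log(1.3 × 10^-4) = 3.886
Using pH = pKa + log([base]/[acid]) with [base]/[acid] = 0.13/0.23:
pH = 3.886 + (-0.248) = 3.64

pH = 3.64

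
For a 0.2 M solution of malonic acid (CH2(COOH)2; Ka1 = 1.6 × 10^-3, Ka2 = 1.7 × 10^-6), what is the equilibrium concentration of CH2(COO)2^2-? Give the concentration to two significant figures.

1.7 × 10^-6 M

First ionization gives [H+] ≈ [CH2(COOH)COO-] = 1.71 × 10^-2 M.
Second step: Ka2 = [H+][CH2(COO)2^2-]/[CH2(COOH)COO-] ≈ [CH2(COO)2^2-] (since [H+] ≈ [CH2(COOH)COO-]).
So [CH2(COO)2^2-] ≈ Ka2.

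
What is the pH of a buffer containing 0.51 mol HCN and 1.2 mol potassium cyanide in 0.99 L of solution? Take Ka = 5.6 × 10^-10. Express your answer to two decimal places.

pKa = −log(5.6 × 10^-10) = 9.252
pH = pKa + log([A⁻]/[HA]) = 9.252 + log(1.2/0.51)
pH = 9.252 + (+0.372) = 9.62

pH = 9.62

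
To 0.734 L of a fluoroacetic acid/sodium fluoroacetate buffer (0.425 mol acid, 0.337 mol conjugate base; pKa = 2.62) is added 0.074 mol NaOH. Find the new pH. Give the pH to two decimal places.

OH- converts FCH2COOH to FCH2COO-: FCH2COOH → 0.351 mol, FCH2COO- → 0.411 mol.
pH = pKa + log([A⁻]/[HA]) = 2.62 + log(0.411/0.351) = 2.62 +0.069

pH = 2.69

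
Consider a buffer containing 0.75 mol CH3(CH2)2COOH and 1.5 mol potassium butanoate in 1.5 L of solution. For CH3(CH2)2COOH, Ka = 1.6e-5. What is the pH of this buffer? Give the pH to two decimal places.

pKa = −log(1.6 × 10^-5) = 4.796
Henderson–Hasselbalch: pH = pKa + log([CH3(CH2)2COO-]/[CH3(CH2)2COOH]) = 4.796 + log(1.5/0.75)
pH = 4.796 + (+0.301) = 5.10

pH = 5.10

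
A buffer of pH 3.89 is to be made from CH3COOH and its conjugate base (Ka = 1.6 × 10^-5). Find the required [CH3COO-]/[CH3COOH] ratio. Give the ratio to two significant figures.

ratio = 0.12

pKa = -log(1.6 × 10^-5) = 4.796
pH = pKa + log(r) ⇒ log(r) = 3.89 − 4.796 = -0.906
r = [CH3COO-]/[CH3COOH] = 10^(-0.906) = 0.124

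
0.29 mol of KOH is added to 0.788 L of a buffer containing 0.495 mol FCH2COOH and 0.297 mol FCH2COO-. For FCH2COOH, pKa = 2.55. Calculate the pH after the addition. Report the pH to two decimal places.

pH = 3.01

OH- converts FCH2COOH to FCH2COO-: FCH2COOH → 0.205 mol, FCH2COO- → 0.587 mol.
pH = pKa + log(n_FCH2COO-/n_FCH2COOH) = 2.55 + log(0.587/0.205) = 2.55 + (+0.457)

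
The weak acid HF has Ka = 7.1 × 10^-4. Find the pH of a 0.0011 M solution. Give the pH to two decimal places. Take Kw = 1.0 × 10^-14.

HF ⇌ F- + H+
From the ICE table, Ka = [H+]²/(0.0011 − [H+]) = 7.1 × 10^-4.
[H+] is not negligible relative to C₀; solve [H+]² + 0.00071·[H+] − 7.81e-07 = 0.
[H+] = [−0.00071 + √(0.00071² + 3.12e-06)]/2 = 5.97 × 10^-4 M
pH = −log[H+] = −log(5.97 × 10^-4) = 3.22

pH = 3.22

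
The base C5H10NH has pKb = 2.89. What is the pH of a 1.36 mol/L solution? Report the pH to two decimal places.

C5H10NH + H2O ⇌ C5H10NH2+ + OH-
Kb = 10^(−2.89) = 1.29 × 10^-3
From the ICE table, Kb = [OH-]²/(1.36 − [OH-]) = 1.29 × 10^-3.
Neglecting [OH-] in the denominator: [OH-] = √(1.29 × 10^-3 × 1.36) = 4.19 × 10^-2 M
pOH = 1.38, so pH = 14.00 − pOH = 12.62

pH = 12.62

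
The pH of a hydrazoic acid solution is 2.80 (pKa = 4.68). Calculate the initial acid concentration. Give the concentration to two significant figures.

C₀ = 1.2 × 10^-1 M

[H+] = 10^(-2.80) = 1.58 × 10^-3 M = x
Ka = 10^(−4.68) = 2.09 × 10^-5
Ka = x²/(C₀ − x) ⇒ C₀ = x + x²/Ka
C₀ = 1.58 × 10^-3 + (1.58 × 10^-3)²/(2.09 × 10^-5) = 1.21 × 10^-1 M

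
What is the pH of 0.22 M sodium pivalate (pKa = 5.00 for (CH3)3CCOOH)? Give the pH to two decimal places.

(CH3)3CCOO- is the conjugate base of the weak acid (CH3)3CCOOH.
Ka = 10^(−5.00) = 1.00 × 10^-5
Kb = Kw/Ka = 1.0×10^-14 / 1.00 × 10^-5 = 1.00 × 10^-9
Kb = x²/(0.22 − x) = 1.00 × 10^-9
Neglecting x in the denominator: x = √(1.00 × 10^-9 × 0.22) = 1.48 × 10^-5 M
(x/C₀ = 0.0067% < 5%, so the approximation holds.)
pOH = −log(1.48 × 10^-5) = 4.83; pH = 14.00 − 4.83 = 9.17

pH = 9.17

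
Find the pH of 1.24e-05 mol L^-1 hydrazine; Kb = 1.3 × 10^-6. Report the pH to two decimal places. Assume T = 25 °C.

N2H4 + H2O ⇌ N2H5+ + OH-
Kb = [OH-]²/(1.24e-05 − [OH-]) = 1.3 × 10^-6
The 5% rule fails; solving [OH-]² + Kb·[OH-] − Kb·C₀ = 0 exactly:
[OH-] = [−1.3e-06 + √(1.3e-06² + 6.45e-11)]/2 = 3.42 × 10^-6 M
pOH = −log(3.42 × 10^-6) = 5.47; pH = 14.00 − 5.47 = 8.53

pH = 8.53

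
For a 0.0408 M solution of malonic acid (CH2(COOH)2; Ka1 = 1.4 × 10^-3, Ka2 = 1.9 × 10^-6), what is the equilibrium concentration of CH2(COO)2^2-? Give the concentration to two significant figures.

1.9 × 10^-6 M

First ionization gives [H+] ≈ [CH2(COOH)COO-] = 6.89 × 10^-3 M.
Second step: Ka2 = [H+][CH2(COO)2^2-]/[CH2(COOH)COO-] ≈ [CH2(COO)2^2-] (since [H+] ≈ [CH2(COOH)COO-]).
So [CH2(COO)2^2-] ≈ Ka2.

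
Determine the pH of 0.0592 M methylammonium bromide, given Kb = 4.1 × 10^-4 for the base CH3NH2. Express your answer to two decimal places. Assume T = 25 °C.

CH3NH3+ is the conjugate acid of the weak base CH3NH2.
Ka = Kw/Kb = 1.0×10^-14 / 4.1 × 10^-4 = 2.44 × 10^-11
From the ICE table, Ka = [H+]²/(0.0592 − [H+]) = 2.44 × 10^-11.
Since Ka ≪ C₀, [H+] ≈ √(Ka·C₀) = 1.20 × 10^-6 M.
pH = −log(1.20 × 10^-6) = 5.92

pH = 5.92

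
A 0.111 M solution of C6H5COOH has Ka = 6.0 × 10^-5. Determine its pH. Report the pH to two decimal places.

C6H5COOH ⇌ C6H5COO- + H+
Ka = x²/(0.111 − x) = 6.0 × 10^-5
Since Ka ≪ C₀, x ≈ √(Ka·C₀) = 2.58 × 10^-3 M.
(x/C₀ = 2.3% < 5%, so the approximation holds.)
pH = −log[H+] = −log(2.58 × 10^-3) = 2.59

pH = 2.59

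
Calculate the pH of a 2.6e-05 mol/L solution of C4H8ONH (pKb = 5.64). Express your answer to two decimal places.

pH = 8.82

C4H8ONH + H2O ⇌ C4H8ONH2+ + OH-
Kb = 10^(−5.64) = 2.29 × 10^-6
From the ICE table, Kb = x²/(2.6e-05 − x) = 2.29 × 10^-6.
x is not negligible relative to C₀; solve x² + 2.29e-06·x − 5.95e-11 = 0.
x = (−Kb + √(Kb² + 4·Kb·C₀))/2 = 6.66 × 10^-6 M
pOH = −log(6.66 × 10^-6) = 5.18; pH = 14.00 − 5.18 = 8.82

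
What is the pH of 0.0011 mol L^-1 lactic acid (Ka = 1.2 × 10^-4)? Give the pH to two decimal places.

CH3CH(OH)COOH ⇌ CH3CH(OH)COO- + H+
Ka = [H+]²/(0.0011 − [H+]) = 1.2 × 10^-4
[H+] is not negligible relative to C₀; solve [H+]² + 0.00012·[H+] − 1.32e-07 = 0.
[H+] = (−Ka + √(Ka² + 4·Ka·C₀))/2 = 3.08 × 10^-4 M
pH = −log[H+] = −log(3.08 × 10^-4) = 3.51

pH = 3.51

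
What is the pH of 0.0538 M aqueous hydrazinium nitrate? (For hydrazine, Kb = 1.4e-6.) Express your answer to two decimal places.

N2H5+ is the conjugate acid of the weak base N2H4.
Ka = Kw/Kb = 1.0×10^-14 / 1.4 × 10^-6 = 7.14 × 10^-9
Ka = x²/(0.0538 − x) = 7.14 × 10^-9
Neglecting x in the denominator: x = √(7.14 × 10^-9 × 0.0538) = 1.96 × 10^-5 M
pH = −log(1.96 × 10^-5) = 4.71

pH = 4.71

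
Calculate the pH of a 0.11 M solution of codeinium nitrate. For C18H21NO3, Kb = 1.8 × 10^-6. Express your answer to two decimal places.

pH = 4.61

C18H22NO3+ is the conjugate acid of the weak base C18H21NO3.
Ka = Kw/Kb = 1.0×10^-14 / 1.8 × 10^-6 = 5.56 × 10^-9
From the ICE table, Ka = [H+]²/(0.11 − [H+]) = 5.56 × 10^-9.
Assume [H+] ≪ 0.11: [H+] ≈ √(5.56 × 10^-9 × 0.11) = 2.47 × 10^-5 M
pH = −log[H+] = −log(2.47 × 10^-5) = 4.61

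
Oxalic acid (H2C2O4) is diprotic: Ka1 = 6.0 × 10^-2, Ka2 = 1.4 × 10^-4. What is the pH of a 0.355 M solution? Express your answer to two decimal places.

pH = 0.92

Since Ka1 ≫ Ka2, the first ionization dominates [H+].
Ka1 = x²/(0.355 − x) = 6.0 × 10^-2
Solving the quadratic: x = (−Ka1 + √(Ka1² + 4·Ka1·C₀))/2 = 1.19 × 10^-1 M
pH = −log(1.19 × 10^-1) = 0.92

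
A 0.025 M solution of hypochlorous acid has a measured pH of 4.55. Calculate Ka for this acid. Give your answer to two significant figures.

Ka = 3.2 × 10^-8

[H+] = 10^(-4.55) = 2.82 × 10^-5 M
At equilibrium [HA] = 0.025 − 2.82 × 10^-5 = 2.50 × 10^-2 M
Ka = [H+][A-]/[HA] = (2.82 × 10^-5)² / 2.50 × 10^-2 = 3.2 × 10^-8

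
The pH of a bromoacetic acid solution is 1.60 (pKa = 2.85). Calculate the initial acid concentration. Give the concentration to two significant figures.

C₀ = 4.7 × 10^-1 M

[H+] = 10^(-1.60) = 2.51 × 10^-2 M = x
Ka = 10^(−2.85) = 1.41 × 10^-3
Ka = x²/(C₀ − x) ⇒ C₀ = x + x²/Ka
C₀ = 2.51 × 10^-2 + (2.51 × 10^-2)²/(1.41 × 10^-3) = 4.72 × 10^-1 M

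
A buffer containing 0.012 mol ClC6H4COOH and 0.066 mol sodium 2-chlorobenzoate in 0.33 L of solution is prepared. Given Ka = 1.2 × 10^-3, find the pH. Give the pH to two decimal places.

pKa = −log(1.2 × 10^-3) = 2.921
Henderson–Hasselbalch: pH = pKa + log([ClC6H4COO-]/[ClC6H4COOH]) = 2.921 + log(0.066/0.012)
pH = 2.921 + (+0.740) = 3.66

pH = 3.66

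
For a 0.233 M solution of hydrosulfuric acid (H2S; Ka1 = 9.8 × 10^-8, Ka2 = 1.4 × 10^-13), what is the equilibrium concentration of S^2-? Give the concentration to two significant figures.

1.4 × 10^-13 M

First ionization gives [H+] ≈ [HS-] = 1.51 × 10^-4 M.
Second step: Ka2 = [H+][S^2-]/[HS-] ≈ [S^2-] (since [H+] ≈ [HS-]).
So [S^2-] ≈ Ka2.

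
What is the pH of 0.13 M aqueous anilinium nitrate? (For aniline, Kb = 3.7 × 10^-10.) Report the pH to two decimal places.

C6H5NH3+ is the conjugate acid of the weak base C6H5NH2.
Ka = Kw/Kb = 1.0×10^-14 / 3.7 × 10^-10 = 2.70 × 10^-5
Let x = [H+] at equilibrium. Ka = x²/(0.13 − x).
Neglecting x in the denominator: x = √(2.70 × 10^-5 × 0.13) = 1.87 × 10^-3 M
pH = −log(1.87 × 10^-3) = 2.73

pH = 2.73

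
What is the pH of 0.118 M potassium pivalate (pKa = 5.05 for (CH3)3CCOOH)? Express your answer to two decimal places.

pH = 9.06

(CH3)3CCOO- is the conjugate base of the weak acid (CH3)3CCOOH.
Ka = 10^(−5.05) = 8.91 × 10^-6
Kb = Kw/Ka = 1.0×10^-14 / 8.91 × 10^-6 = 1.12 × 10^-9
Kb = [OH-]²/(0.118 − [OH-]) = 1.12 × 10^-9
Since Kb ≪ C₀, [OH-] ≈ √(Kb·C₀) = 1.15 × 10^-5 M.
Check: 0.0097% ionized — well under 5%, approximation valid.
pOH = 4.94, so pH = 14.00 − pOH = 9.06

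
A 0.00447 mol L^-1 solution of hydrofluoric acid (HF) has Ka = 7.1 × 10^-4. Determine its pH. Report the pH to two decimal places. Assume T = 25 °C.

pH = 2.84

HF ⇌ F- + H+
From the ICE table, Ka = x²/(0.00447 − x) = 7.1 × 10^-4.
Here C₀/Ka ≈ 6.3, so the small-x approximation fails. Use the quadratic:
x = [−0.00071 + √(0.00071² + 1.27e-05)]/2 = 1.46 × 10^-3 M
pH = −log(1.46 × 10^-3) = 2.84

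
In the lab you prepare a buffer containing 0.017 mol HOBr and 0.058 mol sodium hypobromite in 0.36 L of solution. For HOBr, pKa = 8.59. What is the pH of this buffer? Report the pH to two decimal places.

Henderson–Hasselbalch: pH = pKa + log([OBr-]/[HOBr]) = 8.59 + log(0.058/0.017)
pH = 8.59 + (+0.533) = 9.12

pH = 9.12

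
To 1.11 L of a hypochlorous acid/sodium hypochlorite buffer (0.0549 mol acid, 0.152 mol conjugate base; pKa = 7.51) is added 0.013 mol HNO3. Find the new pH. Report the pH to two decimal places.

After neutralization: n(HOCl) = 0.0679 mol, n(OCl-) = 0.139 mol.
pH = pKa + log([A⁻]/[HA]) = 7.51 + log(0.139/0.0679) = 7.51 +0.311

pH = 7.82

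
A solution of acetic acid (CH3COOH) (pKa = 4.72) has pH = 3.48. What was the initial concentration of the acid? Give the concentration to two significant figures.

[H+] = 10^(-3.48) = 3.31 × 10^-4 M = x
Ka = 10^(−4.72) = 1.91 × 10^-5
Ka = x²/(C₀ − x) ⇒ C₀ = x + x²/Ka
C₀ = 3.31 × 10^-4 + (3.31 × 10^-4)²/(1.91 × 10^-5) = 6.07 × 10^-3 M

C₀ = 6.1 × 10^-3 M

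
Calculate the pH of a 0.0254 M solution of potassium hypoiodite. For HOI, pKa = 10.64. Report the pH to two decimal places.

pH = 11.49

OI- is the conjugate base of the weak acid HOI.
Ka = 10^(−10.64) = 2.29 × 10^-11
Kb = Kw/Ka = 1.0×10^-14 / 2.29 × 10^-11 = 4.37 × 10^-4
From the ICE table, Kb = x²/(0.0254 − x) = 4.37 × 10^-4.
The 5% rule fails; solving x² + Kb·x − Kb·C₀ = 0 exactly:
x = [−0.000437 + √(0.000437² + 4.44e-05)]/2 = 3.12 × 10^-3 M
pOH = −log(3.12 × 10^-3) = 2.51; pH = 14.00 − 2.51 = 11.49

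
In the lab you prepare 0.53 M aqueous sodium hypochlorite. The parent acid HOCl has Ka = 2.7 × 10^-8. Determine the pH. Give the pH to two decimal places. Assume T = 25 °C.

OCl- is the conjugate base of the weak acid HOCl.
Kb = Kw/Ka = 1.0×10^-14 / 2.7 × 10^-8 = 3.70 × 10^-7
Kb = x²/(0.53 − x) = 3.70 × 10^-7
Neglecting x in the denominator: x = √(3.70 × 10^-7 × 0.53) = 4.43 × 10^-4 M
pOH = −log(4.43 × 10^-4) = 3.35; pH = 14.00 − 3.35 = 10.65

pH = 10.65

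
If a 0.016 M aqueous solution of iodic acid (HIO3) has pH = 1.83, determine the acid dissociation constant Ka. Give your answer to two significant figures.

Ka = 1.8 × 10^-1

[H+] = 10^(-1.83) = 1.48 × 10^-2 M
At equilibrium [HA] = 0.016 − 1.48 × 10^-2 = 1.20 × 10^-3 M
Ka = [H+][A-]/[HA] = (1.48 × 10^-2)² / 1.20 × 10^-3 = 1.8 × 10^-1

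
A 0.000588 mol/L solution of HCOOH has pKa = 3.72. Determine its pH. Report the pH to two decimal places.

HCOOH ⇌ HCOO- + H+
Ka = 10^(−3.72) = 1.91 × 10^-4
Ka = [H+]²/(0.000588 − [H+]) = 1.91 × 10^-4
[H+] is not negligible relative to C₀; solve [H+]² + 0.000191·[H+] − 1.12e-07 = 0.
[H+] = (−Ka + √(Ka² + 4·Ka·C₀))/2 = 2.53 × 10^-4 M
pH = −log(2.53 × 10^-4) = 3.60

pH = 3.60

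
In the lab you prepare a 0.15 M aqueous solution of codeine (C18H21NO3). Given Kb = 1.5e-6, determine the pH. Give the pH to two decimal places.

pH = 10.68

C18H21NO3 + H2O ⇌ C18H22NO3+ + OH-
From the ICE table, Kb = x²/(0.15 − x) = 1.5 × 10^-6.
Since Kb ≪ C₀, x ≈ √(Kb·C₀) = 4.74 × 10^-4 M.
Check: 0.32% ionized — well under 5%, approximation valid.
pOH = −log(4.74 × 10^-4) = 3.32; pH = 14.00 − 3.32 = 10.68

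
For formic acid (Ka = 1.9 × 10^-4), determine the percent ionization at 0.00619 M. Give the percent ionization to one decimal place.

16.1%

HCOOH ⇌ HCOO- + H+; let x = [H+] at equilibrium.
Ka = x²/(C₀ − x); solving the quadratic gives x = 9.94 × 10^-4 M.
Fraction ionized = 9.94 × 10^-4 / 0.00619 = 0.1606 → 16.1%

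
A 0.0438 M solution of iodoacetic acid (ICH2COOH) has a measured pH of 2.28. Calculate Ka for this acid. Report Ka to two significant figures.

Ka = 7.1 × 10^-4

[H+] = 10^(-2.28) = 5.25 × 10^-3 M
At equilibrium [HA] = 0.0438 − 5.25 × 10^-3 = 3.86 × 10^-2 M
Ka = [H+][A-]/[HA] = (5.25 × 10^-3)² / 3.86 × 10^-2 = 7.1 × 10^-4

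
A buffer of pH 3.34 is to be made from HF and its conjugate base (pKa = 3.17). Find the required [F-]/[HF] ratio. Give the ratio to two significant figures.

ratio = 1.5

pH = pKa + log(r) ⇒ log(r) = 3.34 − 3.17 = +0.17
r = [F-]/[HF] = 10^(+0.17) = 1.48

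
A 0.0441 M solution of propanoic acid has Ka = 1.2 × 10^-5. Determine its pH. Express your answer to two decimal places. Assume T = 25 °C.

CH3CH2COOH ⇌ CH3CH2COO- + H+
Ka = [H+]²/(0.0441 − [H+]) = 1.2 × 10^-5
Neglecting [H+] in the denominator: [H+] = √(1.2 × 10^-5 × 0.0441) = 7.27 × 10^-4 M
([H+]/C₀ = 1.6% < 5%, so the approximation holds.)
pH = −log(7.27 × 10^-4) = 3.14

pH = 3.14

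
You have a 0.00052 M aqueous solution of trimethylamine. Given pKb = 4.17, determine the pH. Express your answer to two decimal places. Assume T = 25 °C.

pH = 10.20

(CH3)3N + H2O ⇌ (CH3)3NH+ + OH-
Kb = 10^(−4.17) = 6.76 × 10^-5
From the ICE table, Kb = x²/(0.00052 − x) = 6.76 × 10^-5.
x is not negligible relative to C₀; solve x² + 6.76e-05·x − 3.52e-08 = 0.
x = (−Kb + √(Kb² + 4·Kb·C₀))/2 = 1.57 × 10^-4 M
pOH = 3.80, so pH = 14.00 − pOH = 10.20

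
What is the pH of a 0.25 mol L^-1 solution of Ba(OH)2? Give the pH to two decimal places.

Ba(OH)2 is a strong base (each formula unit releases 2 OH-); [OH-] = 0.5 M.
pOH = -log(0.5) = 0.30
pH = 14.00 - 0.30 = 13.70

pH = 13.70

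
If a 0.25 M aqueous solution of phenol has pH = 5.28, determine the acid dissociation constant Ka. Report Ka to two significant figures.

Ka = 1.1 × 10^-10

[H+] = 10^(-5.28) = 5.25 × 10^-6 M
At equilibrium [HA] = 0.25 − 5.25 × 10^-6 = 2.50 × 10^-1 M
Ka = [H+][A-]/[HA] = (5.25 × 10^-6)² / 2.50 × 10^-1 = 1.1 × 10^-10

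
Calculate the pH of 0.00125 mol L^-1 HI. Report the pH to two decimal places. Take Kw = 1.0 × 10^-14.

pH = 2.90

HI is a strong acid and dissociates completely, so [H+] = 0.00125 M.
pH = -log(0.00125) = 2.90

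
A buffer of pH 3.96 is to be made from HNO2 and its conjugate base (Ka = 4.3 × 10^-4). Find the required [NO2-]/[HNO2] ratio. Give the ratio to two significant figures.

pKa = -log(4.3 × 10^-4) = 3.367
pH = pKa + log(r) ⇒ log(r) = 3.96 − 3.367 = +0.593
r = [NO2-]/[HNO2] = 10^(+0.593) = 3.92

ratio = 3.9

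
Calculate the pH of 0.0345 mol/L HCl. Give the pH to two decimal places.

pH = 1.46

HCl is a strong acid and dissociates completely, so [H+] = 0.0345 M.
pH = -log(0.0345) = 1.46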